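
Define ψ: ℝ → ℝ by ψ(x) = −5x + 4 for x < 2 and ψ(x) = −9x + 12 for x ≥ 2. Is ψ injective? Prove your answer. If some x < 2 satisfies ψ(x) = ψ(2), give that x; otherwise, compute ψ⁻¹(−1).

Both pieces are strictly decreasing (slopes −5 and −9), so each is injective on its own interval.
The left piece maps (−∞, 2) onto (−6, ∞); the right piece maps [2, ∞) onto (−∞, −6].
These images are disjoint, so no value is attained by both pieces. So ψ is injective.
Because the two images are disjoint, no x < 2 has ψ(x) = ψ(2), so we compute ψ⁻¹(−1): −1 lies in (−6, ∞), so solve −5x + 4 = −1: x = (−1 − 4)/(−5) = 1.

1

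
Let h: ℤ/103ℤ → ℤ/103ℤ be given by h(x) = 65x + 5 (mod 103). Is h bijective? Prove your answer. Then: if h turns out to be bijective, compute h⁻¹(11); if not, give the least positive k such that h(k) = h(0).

Suppose h(s) = h(t) in ℤ/103ℤ. Then 65s + 5 ≡ 65t + 5 (mod 103), therefore 65(s − t) ≡ 0 (mod 103).
Since gcd(65, 103) = 1, 65 is invertible modulo 103, thus s − t ≡ 0 (mod 103), i.e. s = t.
We now compute 65⁻¹ mod 103 explicitly. Euclid's algorithm: 103 = 1·65 + 38, 65 = 1·38 + 27, 38 = 1·27 + 11, 27 = 2·11 + 5, 11 = 2·5 + 1; back-substituting gives 1 = 84·65 − 53·103, so 65⁻¹ ≡ 84 (mod 103).
Then y ↦ 84(y − 5) is a two-sided inverse to h, so every y ∈ ℤ/103ℤ has a preimage.
Therefore h is bijective.
Since h is bijective, we find h⁻¹(11): we need 65x ≡ 11 − 5 ≡ 6 (mod 103). Using 65⁻¹ = 84: x ≡ 84·6 = 504 = 4·103 + 92, so x = 92.
Check: h(92) = 65·92 + 5 = 5985 = 58·103 + 11 ≡ 11 (mod 103).

92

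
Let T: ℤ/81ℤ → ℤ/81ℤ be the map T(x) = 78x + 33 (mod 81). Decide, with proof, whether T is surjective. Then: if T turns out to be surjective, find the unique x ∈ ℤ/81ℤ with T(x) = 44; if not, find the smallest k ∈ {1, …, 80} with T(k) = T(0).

27

Since gcd(78, 81) = 3, we have 78x ≡ 0 (mod 3) for all x, so T(x) ≡ 0 (mod 3).
But 1 ≢ 0 (mod 3), so 1 ∈ ℤ/81ℤ has no preimage. Hence T is not surjective.
Since T is not surjective, we find the least positive k with T(k) = T(0): this means 78k ≡ 0 (mod 81), i.e. 81 ∣ 78k. Since gcd(78, 81) = 3, dividing through by 3 this holds exactly when 27 ∣ 26k, and as gcd(26, 27) = 1, exactly when 27 ∣ k.
The smallest positive such k is 27.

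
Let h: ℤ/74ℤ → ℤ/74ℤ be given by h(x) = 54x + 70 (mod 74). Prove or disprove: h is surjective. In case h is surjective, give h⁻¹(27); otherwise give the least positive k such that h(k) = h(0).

Since gcd(54, 74) = 2, we have 54x ≡ 0 (mod 2) for all x, so h(x) ≡ 0 (mod 2).
But 1 ≢ 0 (mod 2), so 1 ∈ ℤ/74ℤ has no preimage. So h is not surjective.
Since h is not surjective, we find the least positive k with h(k) = h(0): this means 54k ≡ 0 (mod 74), i.e. 74 ∣ 54k. Since gcd(54, 74) = 2, dividing through by 2 this holds exactly when 37 ∣ 27k, and as gcd(27, 37) = 1, exactly when 37 ∣ k.
The smallest positive such k is 37.

37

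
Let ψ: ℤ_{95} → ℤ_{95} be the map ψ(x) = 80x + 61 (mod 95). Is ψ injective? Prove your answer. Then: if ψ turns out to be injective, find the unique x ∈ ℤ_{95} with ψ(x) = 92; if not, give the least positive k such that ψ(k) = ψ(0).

19

We have gcd(80, 95) = 5 > 1. Taking u = 0 and v = 19: ψ(0) = 61 and ψ(19) = 80·19 + 61 = 1581 ≡ 61 (mod 95).
So ψ(0) = ψ(19) while 0 ≠ 19, therefore ψ is not injective.
Since ψ is not injective, we find the least positive k with ψ(k) = ψ(0): this means 80k ≡ 0 (mod 95), i.e. 95 ∣ 80k. Since gcd(80, 95) = 5, dividing through by 5 this holds exactly when 19 ∣ 16k, and as gcd(16, 19) = 1, exactly when 19 ∣ k.
The smallest positive such k is 19.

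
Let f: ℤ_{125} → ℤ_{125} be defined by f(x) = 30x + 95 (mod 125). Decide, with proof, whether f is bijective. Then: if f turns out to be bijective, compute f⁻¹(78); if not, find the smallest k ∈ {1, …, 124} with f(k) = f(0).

We have gcd(30, 125) = 5 > 1. Taking u = 0 and v = 25: f(0) = 95 and f(25) = 30·25 + 95 = 845 ≡ 95 (mod 125).
So f(0) = f(25) while 0 ≠ 25, thus f is not injective, hence not bijective.
Since f is not bijective, we find the least positive k with f(k) = f(0): this means 30k ≡ 0 (mod 125), i.e. 125 ∣ 30k. Since gcd(30, 125) = 5, dividing through by 5 this holds exactly when 25 ∣ 6k, and as gcd(6, 25) = 1, exactly when 25 ∣ k.
The smallest positive such k is 25.

25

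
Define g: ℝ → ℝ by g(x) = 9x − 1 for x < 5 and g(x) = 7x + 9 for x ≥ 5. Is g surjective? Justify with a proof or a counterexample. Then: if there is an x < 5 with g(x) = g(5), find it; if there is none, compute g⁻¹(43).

Both pieces are strictly increasing (slopes 9 and 7), so each is injective on its own interval.
The left piece maps (−∞, 5) onto (−∞, 44); the right piece maps [5, ∞) onto [44, ∞).
These images together cover ℝ, so g is surjective.
Because the two images are disjoint, no x < 5 has g(x) = g(5), so we compute g⁻¹(43): 43 lies in (−∞, 44), so solve 9x − 1 = 43: x = (43 + 1)/9 = 44/9.

44/9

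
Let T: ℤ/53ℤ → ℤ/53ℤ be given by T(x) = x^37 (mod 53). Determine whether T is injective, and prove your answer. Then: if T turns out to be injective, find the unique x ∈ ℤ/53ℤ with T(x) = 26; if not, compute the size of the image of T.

Since 53 is prime, the nonzero elements of ℤ/53ℤ form a cyclic group of order 52.
As gcd(37, 52) = 1, raising to the 37th power is a bijection on this group: if s^37 ≡ t^37 then (st^{−1})^37 = 1, and the only element of order dividing gcd(37, 52) = 1 is 1, so s = t.
With T(0) = 0 this makes T injective on all of ℤ/53ℤ, hence bijective (finite equal-size domain and codomain). In particular T is injective.
Since T is injective, we find the preimage of 26. The inverse of x ↦ x^37 on (ℤ/53ℤ)^× is x ↦ x^45, because 37·45 = 1665 = 32·52 + 1 ≡ 1 (mod 52) and x^{52} = 1 for x ≠ 0 (Fermat). So T⁻¹(26) = 26^45 mod 53.
Repeated squaring mod 53: 26^1 ≡ 26, 26^2 ≡ 26² = 676 ≡ 40, 26^4 ≡ 40² = 1600 ≡ 10, 26^8 ≡ 10² = 100 ≡ 47, 26^16 ≡ 47² = 2209 ≡ 36, 26^32 ≡ 36² = 1296 ≡ 24. Since 45 = 32 + 8 + 4 + 1, 26^45 ≡ 24·47·10·26: 24·47 = 1128 ≡ 15, then 15·10 = 150 ≡ 44, then 44·26 = 1144 ≡ 31. So 26^45 ≡ 31 (mod 53).
Hence T⁻¹(26) = 31.

31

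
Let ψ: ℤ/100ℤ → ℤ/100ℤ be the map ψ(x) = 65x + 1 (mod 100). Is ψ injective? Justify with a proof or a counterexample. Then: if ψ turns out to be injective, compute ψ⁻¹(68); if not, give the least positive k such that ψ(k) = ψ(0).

20

We have gcd(65, 100) = 5 > 1. Taking u = 0 and v = 20: ψ(0) = 1 and ψ(20) = 65·20 + 1 = 1301 ≡ 1 (mod 100).
So ψ(0) = ψ(20) while 0 ≠ 20, thus ψ is not injective.
Since ψ is not injective, we find the least positive k with ψ(k) = ψ(0): this means 65k ≡ 0 (mod 100), i.e. 100 ∣ 65k. Since gcd(65, 100) = 5, dividing through by 5 this holds exactly when 20 ∣ 13k, and as gcd(13, 20) = 1, exactly when 20 ∣ k.
The smallest positive such k is 20.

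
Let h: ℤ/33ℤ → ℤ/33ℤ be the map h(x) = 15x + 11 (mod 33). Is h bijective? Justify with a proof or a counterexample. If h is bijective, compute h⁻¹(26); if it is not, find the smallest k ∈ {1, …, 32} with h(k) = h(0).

We have gcd(15, 33) = 3 > 1. Taking u = 0 and v = 11: h(0) = 11 and h(11) = 15·11 + 11 = 176 ≡ 11 (mod 33).
So h(0) = h(11) while 0 ≠ 11, hence h is not injective, hence not bijective.
Since h is not bijective, we find the least positive k with h(k) = h(0): this means 15k ≡ 0 (mod 33), i.e. 33 ∣ 15k. Since gcd(15, 33) = 3, dividing through by 3 this holds exactly when 11 ∣ 5k, and as gcd(5, 11) = 1, exactly when 11 ∣ k.
The smallest positive such k is 11.

11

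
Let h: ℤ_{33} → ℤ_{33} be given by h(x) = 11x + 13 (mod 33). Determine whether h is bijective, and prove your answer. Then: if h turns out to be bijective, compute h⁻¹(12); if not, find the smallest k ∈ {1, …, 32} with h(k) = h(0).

Recall that h is injective if h(u) = h(v) implies u = v.
We have gcd(11, 33) = 11 > 1. Taking u = 0 and v = 3: h(0) = 13 and h(3) = 11·3 + 13 = 46 ≡ 13 (mod 33).
So h(0) = h(3) while 0 ≠ 3, thus h is not injective, hence not bijective.
Since h is not bijective, we find the least positive k with h(k) = h(0): this means 11k ≡ 0 (mod 33), i.e. 33 ∣ 11k. Since gcd(11, 33) = 11, dividing through by 11 this holds exactly when 3 ∣ k.
The smallest positive such k is 3.

3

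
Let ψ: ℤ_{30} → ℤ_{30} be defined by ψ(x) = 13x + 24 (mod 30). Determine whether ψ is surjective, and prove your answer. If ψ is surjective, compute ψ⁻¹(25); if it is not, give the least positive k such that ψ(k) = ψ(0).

7

Since gcd(13, 30) = 1, 13 is invertible modulo 30. Euclid's algorithm: 30 = 2·13 + 4, 13 = 3·4 + 1; back-substituting gives 1 = 7·13 − 3·30, so 13⁻¹ ≡ 7 (mod 30).
Then y ↦ 7(y − 24) is a two-sided inverse to ψ, so every y ∈ ℤ_{30} has a preimage.
So ψ is surjective.
Since ψ is surjective, we find ψ⁻¹(25): we need 13x ≡ 25 − 24 ≡ 1 (mod 30). Using 13⁻¹ = 7: x ≡ 7·1 = 7, so x = 7.
Check: ψ(7) = 13·7 + 24 = 115 = 3·30 + 25 ≡ 25 (mod 30).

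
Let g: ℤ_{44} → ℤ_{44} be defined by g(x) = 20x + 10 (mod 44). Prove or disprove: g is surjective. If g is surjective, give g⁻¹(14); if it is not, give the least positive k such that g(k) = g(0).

Since gcd(20, 44) = 4, we have 20x ≡ 0 (mod 4) for all x, so g(x) ≡ 2 (mod 4).
But 0 ≢ 2 (mod 4), so 0 ∈ ℤ_{44} has no preimage. Thus g is not surjective.
Since g is not surjective, we find the least positive k with g(k) = g(0): this means 20k ≡ 0 (mod 44), i.e. 44 ∣ 20k. Since gcd(20, 44) = 4, dividing through by 4 this holds exactly when 11 ∣ 5k, and as gcd(5, 11) = 1, exactly when 11 ∣ k.
The smallest positive such k is 11.

11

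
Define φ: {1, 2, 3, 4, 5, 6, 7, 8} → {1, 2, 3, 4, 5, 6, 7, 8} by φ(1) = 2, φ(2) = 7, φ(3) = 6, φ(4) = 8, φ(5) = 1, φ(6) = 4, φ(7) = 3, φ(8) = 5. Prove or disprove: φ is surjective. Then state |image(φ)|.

8

Every element of the codomain has a preimage: 1 = φ(5), 2 = φ(1), 3 = φ(7), 4 = φ(6), 5 = φ(8), 6 = φ(3), 7 = φ(2), 8 = φ(4).
Hence φ is surjective.
The image of φ is {1, 2, 3, 4, 5, 6, 7, 8}, which has 8 elements.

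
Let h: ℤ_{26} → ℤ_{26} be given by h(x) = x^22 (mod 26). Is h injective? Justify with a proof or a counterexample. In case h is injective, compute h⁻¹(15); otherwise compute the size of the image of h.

14

h(12): Repeated squaring mod 26: 12^1 ≡ 12, 12^2 ≡ 12² = 144 ≡ 14, 12^4 ≡ 14² = 196 ≡ 14, 12^8 ≡ 14² = 196 ≡ 14, 12^16 ≡ 14² = 196 ≡ 14. Since 22 = 16 + 4 + 2, 12^22 ≡ 14·14·14: 14·14 = 196 ≡ 14, then 14·14 = 196 ≡ 14. So 12^22 ≡ 14 (mod 26).
h(14): Repeated squaring mod 26: 14^1 ≡ 14, 14^2 ≡ 14² = 196 ≡ 14, 14^4 ≡ 14² = 196 ≡ 14, 14^8 ≡ 14² = 196 ≡ 14, 14^16 ≡ 14² = 196 ≡ 14. Since 22 = 16 + 4 + 2, 14^22 ≡ 14·14·14: 14·14 = 196 ≡ 14, then 14·14 = 196 ≡ 14. So 14^22 ≡ 14 (mod 26).
So h(12) = h(14) = 14 while 12 ≠ 14, thus h is not injective.
Since h is not injective, we determine |image(h)|. Computing x^22 mod 26 for each x (by repeated squaring, reducing mod 26 at every step), the values h(0), h(1), …, h(25) are: 0, 1, 10, 3, 22, 25, 4, 17, 12, 9, 16, 23, 14, 13, 14, 23, 16, 9, 12, 17, 4, 25, 22, 3, 10, 1.
The distinct values are {0, 1, 3, 4, 9, 10, 12, 13, 14, 16, 17, 22, 23, 25}; there are 14 of them.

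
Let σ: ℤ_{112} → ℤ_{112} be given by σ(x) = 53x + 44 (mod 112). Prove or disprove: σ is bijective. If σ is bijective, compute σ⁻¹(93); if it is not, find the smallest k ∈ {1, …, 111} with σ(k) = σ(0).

Recall that injectivity means: for all x_1, x_2 in the domain, σ(x_1) = σ(x_2) implies x_1 = x_2.
If σ(x_1) = σ(x_2), then 53x_1 ≡ 53x_2 (mod 112). Because gcd(53, 112) = 1, we may cancel 53 to get x_1 ≡ x_2 (mod 112).
We now compute 53⁻¹ mod 112 explicitly. Euclid's algorithm: 112 = 2·53 + 6, 53 = 8·6 + 5, 6 = 1·5 + 1; back-substituting gives 1 = 93·53 − 44·112, so 53⁻¹ ≡ 93 (mod 112).
Then y ↦ 93(y − 44) is a two-sided inverse to σ, so every y ∈ ℤ_{112} has a preimage.
Hence σ is bijective.
Since σ is bijective, we find σ⁻¹(93): we need 53x ≡ 93 − 44 ≡ 49 (mod 112). Using 53⁻¹ = 93: x ≡ 93·49 = 4557 = 40·112 + 77, so x = 77.
Check: σ(77) = 53·77 + 44 = 4125 = 36·112 + 93 ≡ 93 (mod 112).

77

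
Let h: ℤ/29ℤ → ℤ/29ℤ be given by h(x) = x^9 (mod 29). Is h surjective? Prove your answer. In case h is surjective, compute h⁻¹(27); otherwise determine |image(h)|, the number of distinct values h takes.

18

Since 29 is prime, the nonzero elements of ℤ/29ℤ form a cyclic group of order 28.
As gcd(9, 28) = 1, raising to the 9th power is a bijection on this group: if u^9 ≡ v^9 then (uv^{−1})^9 = 1, and the only element of order dividing gcd(9, 28) = 1 is 1, so u = v.
With h(0) = 0 this makes h injective on all of ℤ/29ℤ, hence bijective (finite equal-size domain and codomain). In particular h is surjective.
Since h is surjective, we find the preimage of 27. The inverse of x ↦ x^9 on (ℤ/29ℤ)^× is x ↦ x^25, because 9·25 = 225 = 8·28 + 1 ≡ 1 (mod 28) and x^{28} = 1 for x ≠ 0 (Fermat). So h⁻¹(27) = 27^25 mod 29.
Repeated squaring mod 29: 27^1 ≡ 27, 27^2 ≡ 27² = 729 ≡ 4, 27^4 ≡ 4² = 16, 27^8 ≡ 16² = 256 ≡ 24, 27^16 ≡ 24² = 576 ≡ 25. Since 25 = 16 + 8 + 1, 27^25 ≡ 25·24·27: 25·24 = 600 ≡ 20, then 20·27 = 540 ≡ 18. So 27^25 ≡ 18 (mod 29).
Hence h⁻¹(27) = 18.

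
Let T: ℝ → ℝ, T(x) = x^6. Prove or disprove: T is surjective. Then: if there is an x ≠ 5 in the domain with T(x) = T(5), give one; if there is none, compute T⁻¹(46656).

-5

Since 6 is even, x^6 ≥ 0 for all x ∈ ℝ, so −1 ∈ ℝ has no preimage. Thus T is not surjective.
For the follow-up, such an x exists: taking x = −5 ∈ ℝ gives T(−5) = 15625 = T(5) with −5 ≠ 5.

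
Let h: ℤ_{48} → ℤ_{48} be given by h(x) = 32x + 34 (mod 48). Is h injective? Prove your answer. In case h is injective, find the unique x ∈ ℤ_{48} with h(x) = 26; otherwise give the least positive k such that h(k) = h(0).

3

Recall: injectivity means: for all x_1, x_2 in the domain, h(x_1) = h(x_2) implies x_1 = x_2.
We have gcd(32, 48) = 16 > 1. Taking x_1 = 0 and x_2 = 3: h(0) = 34 and h(3) = 32·3 + 34 = 130 ≡ 34 (mod 48).
So h(0) = h(3) while 0 ≠ 3, so h is not injective.
Since h is not injective, we find the least positive k with h(k) = h(0): this means 32k ≡ 0 (mod 48), i.e. 48 ∣ 32k. Since gcd(32, 48) = 16, dividing through by 16 this holds exactly when 3 ∣ 2k, and as gcd(2, 3) = 1, exactly when 3 ∣ k.
The smallest positive such k is 3.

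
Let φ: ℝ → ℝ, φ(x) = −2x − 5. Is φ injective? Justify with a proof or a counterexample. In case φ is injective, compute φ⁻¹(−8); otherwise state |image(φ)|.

Recall that φ is injective when φ(u) = φ(v) forces u = v.
Suppose φ(u) = φ(v). Then −2u − 5 = −2v − 5, so −2u = −2v, so u = v.
So φ is injective.
Since φ is injective, we compute φ⁻¹(−8) = (−8 + 5)/(−2) = 3/2.

3/2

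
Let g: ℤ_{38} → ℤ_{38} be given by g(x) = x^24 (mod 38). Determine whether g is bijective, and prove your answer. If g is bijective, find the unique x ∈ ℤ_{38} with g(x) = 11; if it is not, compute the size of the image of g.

g(3): Repeated squaring mod 38: 3^1 ≡ 3, 3^2 ≡ 3² = 9, 3^4 ≡ 9² = 81 ≡ 5, 3^8 ≡ 5² = 25, 3^16 ≡ 25² = 625 ≡ 17. Since 24 = 16 + 8, 3^24 ≡ 17·25: 17·25 = 425 ≡ 7. So 3^24 ≡ 7 (mod 38).
g(5): Repeated squaring mod 38: 5^1 ≡ 5, 5^2 ≡ 5² = 25, 5^4 ≡ 25² = 625 ≡ 17, 5^8 ≡ 17² = 289 ≡ 23, 5^16 ≡ 23² = 529 ≡ 35. Since 24 = 16 + 8, 5^24 ≡ 35·23: 35·23 = 805 ≡ 7. So 5^24 ≡ 7 (mod 38).
So g(3) = g(5) = 7 while 3 ≠ 5, so g is not injective, hence not bijective.
Since g is not bijective, we determine |image(g)|. Computing x^24 mod 38 for each x (by repeated squaring, reducing mod 38 at every step), the values g(0), g(1), …, g(37) are: 0, 1, 26, 7, 30, 7, 30, 1, 20, 11, 30, 1, 20, 11, 26, 11, 26, 7, 20, 19, 20, 7, 26, 11, 26, 11, 20, 1, 30, 11, 20, 1, 30, 7, 30, 7, 26, 1.
The distinct values are {0, 1, 7, 11, 19, 20, 26, 30}; there are 8 of them.

8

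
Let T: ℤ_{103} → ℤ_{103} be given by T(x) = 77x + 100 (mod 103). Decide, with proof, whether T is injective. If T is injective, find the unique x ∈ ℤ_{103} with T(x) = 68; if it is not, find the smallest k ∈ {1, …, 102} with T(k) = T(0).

Suppose T(a) = T(b) in ℤ_{103}. Then 77a + 100 ≡ 77b + 100 (mod 103), so 77(a − b) ≡ 0 (mod 103).
Since gcd(77, 103) = 1, 77 is invertible modulo 103, therefore a − b ≡ 0 (mod 103), i.e. a = b.
So T is injective.
We now compute 77⁻¹ mod 103 explicitly. Euclid's algorithm: 103 = 1·77 + 26, 77 = 2·26 + 25, 26 = 1·25 + 1; back-substituting gives 1 = 99·77 − 74·103, so 77⁻¹ ≡ 99 (mod 103).
Since T is injective, we compute T⁻¹(68): solve 77x + 100 ≡ 68 (mod 103), i.e. 77x ≡ 71 (mod 103).
Multiplying by 77⁻¹ = 99 gives x ≡ 99·71 = 7029 = 68·103 + 25 ≡ 25 (mod 103).
Check: T(25) = 77·25 + 100 = 2025 = 19·103 + 68 ≡ 68 (mod 103).

25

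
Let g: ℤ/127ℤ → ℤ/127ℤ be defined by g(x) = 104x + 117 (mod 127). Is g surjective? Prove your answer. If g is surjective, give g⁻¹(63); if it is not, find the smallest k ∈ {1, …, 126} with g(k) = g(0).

Since gcd(104, 127) = 1, 104 is invertible modulo 127. Euclid's algorithm: 127 = 1·104 + 23, 104 = 4·23 + 12, 23 = 1·12 + 11, 12 = 1·11 + 1; back-substituting gives 1 = 11·104 − 9·127, so 104⁻¹ ≡ 11 (mod 127).
Then y ↦ 11(y − 117) is a two-sided inverse to g, so every y ∈ ℤ/127ℤ has a preimage.
Therefore g is surjective.
Since g is surjective, we find g⁻¹(63): we need 104x ≡ 63 − 117 ≡ 73 (mod 127). Using 104⁻¹ = 11: x ≡ 11·73 = 803 = 6·127 + 41, so x = 41.
Check: g(41) = 104·41 + 117 = 4381 = 34·127 + 63 ≡ 63 (mod 127).

41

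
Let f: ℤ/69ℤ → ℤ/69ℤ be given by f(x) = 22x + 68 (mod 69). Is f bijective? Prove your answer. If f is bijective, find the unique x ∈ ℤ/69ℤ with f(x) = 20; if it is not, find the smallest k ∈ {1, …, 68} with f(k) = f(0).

48

Recall: f is injective if f(x_1) = f(x_2) implies x_1 = x_2.
If f(x_1) = f(x_2), then 22x_1 ≡ 22x_2 (mod 69). Because gcd(22, 69) = 1, we may cancel 22 to get x_1 ≡ x_2 (mod 69).
We now compute 22⁻¹ mod 69 explicitly. Euclid's algorithm: 69 = 3·22 + 3, 22 = 7·3 + 1; back-substituting gives 1 = 22·22 − 7·69, so 22⁻¹ ≡ 22 (mod 69).
Then y ↦ 22(y − 68) is a two-sided inverse to f, so every y ∈ ℤ/69ℤ has a preimage.
So f is bijective.
Since f is bijective, we compute f⁻¹(20): solve 22x + 68 ≡ 20 (mod 69), i.e. 22x ≡ 21 (mod 69).
Multiplying by 22⁻¹ = 22 gives x ≡ 22·21 = 462 = 6·69 + 48 ≡ 48 (mod 69).
Check: f(48) = 22·48 + 68 = 1124 = 16·69 + 20 ≡ 20 (mod 69).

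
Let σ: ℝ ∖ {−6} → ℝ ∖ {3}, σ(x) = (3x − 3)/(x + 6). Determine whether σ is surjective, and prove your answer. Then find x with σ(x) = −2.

For any y ≠ 3, solving y(x + 6) = 3x − 3 for x gives a well-defined x ≠ −6. So σ is surjective.
Solving σ(x) = −2: cross-multiplying gives 3x − 3 = −2(x + 6), which rearranges to 5x = −9, so x = −9/5.

-9/5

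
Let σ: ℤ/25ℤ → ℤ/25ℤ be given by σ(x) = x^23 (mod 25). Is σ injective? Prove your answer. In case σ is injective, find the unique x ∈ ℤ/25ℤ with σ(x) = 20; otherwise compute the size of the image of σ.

21

σ(0) = 0^23 = 0.
σ(5): Repeated squaring mod 25: 5^1 ≡ 5, 5^2 ≡ 5² = 25 ≡ 0, 5^4 ≡ 0² = 0, 5^8 ≡ 0² = 0, 5^16 ≡ 0² = 0. Since 23 = 16 + 4 + 2 + 1, 5^23 ≡ 0·0·0·5: 0·0 = 0, then 0·0 = 0, then 0·5 = 0. So 5^23 ≡ 0 (mod 25).
So σ(0) = σ(5) = 0 while 0 ≠ 5, hence σ is not injective.
Since σ is not injective, we determine |image(σ)|. Computing x^23 mod 25 for each x (by repeated squaring, reducing mod 25 at every step), the values σ(0), σ(1), …, σ(24) are: 0, 1, 8, 2, 14, 0, 16, 18, 12, 4, 0, 6, 3, 22, 19, 0, 21, 13, 7, 9, 0, 11, 23, 17, 24.
The distinct values are {0, 1, 2, 3, 4, 6, 7, 8, 9, 11, 12, 13, 14, 16, 17, 18, 19, 21, 22, 23, 24}; there are 21 of them.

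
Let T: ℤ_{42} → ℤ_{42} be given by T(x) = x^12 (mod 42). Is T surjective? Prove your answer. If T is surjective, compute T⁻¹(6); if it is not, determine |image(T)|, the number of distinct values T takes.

8

T(2): Repeated squaring mod 42: 2^1 ≡ 2, 2^2 ≡ 2² = 4, 2^4 ≡ 4² = 16, 2^8 ≡ 16² = 256 ≡ 4. Since 12 = 8 + 4, 2^12 ≡ 4·16: 4·16 = 64 ≡ 22. So 2^12 ≡ 22 (mod 42).
T(4): Repeated squaring mod 42: 4^1 ≡ 4, 4^2 ≡ 4² = 16, 4^4 ≡ 16² = 256 ≡ 4, 4^8 ≡ 4² = 16. Since 12 = 8 + 4, 4^12 ≡ 16·4: 16·4 = 64 ≡ 22. So 4^12 ≡ 22 (mod 42).
So T(2) = T(4) = 22 while 2 ≠ 4, thus T is not injective.
A non-injective map from the 42-element set ℤ_{42} to itself takes at most 41 distinct values, so it cannot be surjective. So T is not surjective.
Since T is not surjective, we determine |image(T)|. Computing x^12 mod 42 for each x (by repeated squaring, reducing mod 42 at every step), the values T(0), T(1), …, T(41) are: 0, 1, 22, 15, 22, 1, 36, 7, 22, 15, 22, 1, 36, 1, 28, 15, 22, 1, 36, 1, 22, 21, 22, 1, 36, 1, 22, 15, 28, 1, 36, 1, 22, 15, 22, 7, 36, 1, 22, 15, 22, 1.
The distinct values are {0, 1, 7, 15, 21, 22, 28, 36}; there are 8 of them.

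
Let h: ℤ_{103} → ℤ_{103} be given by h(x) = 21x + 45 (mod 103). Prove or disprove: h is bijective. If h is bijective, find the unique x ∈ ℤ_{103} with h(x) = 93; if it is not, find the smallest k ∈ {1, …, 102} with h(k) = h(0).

17

Recall: h is injective if h(u) = h(v) implies u = v.
If h(u) = h(v), then 21u ≡ 21v (mod 103). Because gcd(21, 103) = 1, we may cancel 21 to get u ≡ v (mod 103).
We now compute 21⁻¹ mod 103 explicitly. Euclid's algorithm: 103 = 4·21 + 19, 21 = 1·19 + 2, 19 = 9·2 + 1; back-substituting gives 1 = 54·21 − 11·103, so 21⁻¹ ≡ 54 (mod 103).
Then y ↦ 54(y − 45) is a two-sided inverse to h, so every y ∈ ℤ_{103} has a preimage.
Hence h is bijective.
Since h is bijective, we compute h⁻¹(93): solve 21x + 45 ≡ 93 (mod 103), i.e. 21x ≡ 48 (mod 103).
Multiplying by 21⁻¹ = 54 gives x ≡ 54·48 = 2592 = 25·103 + 17 ≡ 17 (mod 103).
Check: h(17) = 21·17 + 45 = 402 = 3·103 + 93 ≡ 93 (mod 103).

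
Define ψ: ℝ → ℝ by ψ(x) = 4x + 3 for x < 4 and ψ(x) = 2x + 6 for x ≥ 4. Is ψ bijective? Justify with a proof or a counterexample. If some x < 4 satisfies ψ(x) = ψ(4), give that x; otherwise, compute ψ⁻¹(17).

11/4

Both pieces are strictly increasing (slopes 4 and 2), so each is injective on its own interval.
The left piece maps (−∞, 4) onto (−∞, 19); the right piece maps [4, ∞) onto [14, ∞).
These images overlap. In particular ψ(4) = 14 (right piece), and solving 4x + 3 = 14 on the left piece gives x = 11/4 < 4.
So ψ(11/4) = ψ(4) with 11/4 ≠ 4, and ψ is not injective, hence not bijective. This x = 11/4 is the requested value below 4.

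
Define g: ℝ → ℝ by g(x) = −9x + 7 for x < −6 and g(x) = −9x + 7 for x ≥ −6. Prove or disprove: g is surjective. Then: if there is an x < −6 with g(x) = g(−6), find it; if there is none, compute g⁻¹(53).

-46/9

Both pieces are strictly decreasing (slopes −9 and −9), so each is injective on its own interval.
The left piece maps (−∞, −6) onto (61, ∞); the right piece maps [−6, ∞) onto (−∞, 61].
These images together cover ℝ, so g is surjective.
Because the two images are disjoint, no x < −6 has g(x) = g(−6), so we compute g⁻¹(53): 53 lies in (−∞, 61], so solve −9x + 7 = 53: x = (53 − 7)/(−9) = −46/9.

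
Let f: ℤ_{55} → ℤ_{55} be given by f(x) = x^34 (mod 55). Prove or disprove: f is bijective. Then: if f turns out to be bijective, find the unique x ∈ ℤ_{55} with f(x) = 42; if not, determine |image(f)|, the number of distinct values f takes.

18

f(3): Repeated squaring mod 55: 3^1 ≡ 3, 3^2 ≡ 3² = 9, 3^4 ≡ 9² = 81 ≡ 26, 3^8 ≡ 26² = 676 ≡ 16, 3^16 ≡ 16² = 256 ≡ 36, 3^32 ≡ 36² = 1296 ≡ 31. Since 34 = 32 + 2, 3^34 ≡ 31·9: 31·9 = 279 ≡ 4. So 3^34 ≡ 4 (mod 55).
f(8): Repeated squaring mod 55: 8^1 ≡ 8, 8^2 ≡ 8² = 64 ≡ 9, 8^4 ≡ 9² = 81 ≡ 26, 8^8 ≡ 26² = 676 ≡ 16, 8^16 ≡ 16² = 256 ≡ 36, 8^32 ≡ 36² = 1296 ≡ 31. Since 34 = 32 + 2, 8^34 ≡ 31·9: 31·9 = 279 ≡ 4. So 8^34 ≡ 4 (mod 55).
So f(3) = f(8) = 4 while 3 ≠ 8, thus f is not injective, hence not bijective.
Since f is not bijective, we determine |image(f)|. Computing x^34 mod 55 for each x (by repeated squaring, reducing mod 55 at every step), the values f(0), f(1), …, f(54) are: 0, 1, 49, 4, 36, 20, 31, 14, 4, 16, 45, 11, 34, 49, 26, 25, 31, 9, 14, 26, 5, 1, 44, 34, 16, 15, 36, 9, 9, 36, 15, 16, 34, 44, 1, 5, 26, 14, 9, 31, 25, 26, 49, 34, 11, 45, 16, 4, 14, 31, 20, 36, 4, 49, 1.
The distinct values are {0, 1, 4, 5, 9, 11, 14, 15, 16, 20, 25, 26, 31, 34, 36, 44, 45, 49}; there are 18 of them.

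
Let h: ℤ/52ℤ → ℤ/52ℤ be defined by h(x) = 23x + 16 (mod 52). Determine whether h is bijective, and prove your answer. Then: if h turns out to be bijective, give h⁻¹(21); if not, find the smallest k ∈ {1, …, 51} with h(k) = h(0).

7

If h(s) = h(t), then 23s ≡ 23t (mod 52). Because gcd(23, 52) = 1, we may cancel 23 to get s ≡ t (mod 52).
We now compute 23⁻¹ mod 52 explicitly. Euclid's algorithm: 52 = 2·23 + 6, 23 = 3·6 + 5, 6 = 1·5 + 1; back-substituting gives 1 = 43·23 − 19·52, so 23⁻¹ ≡ 43 (mod 52).
For any y ∈ ℤ/52ℤ, x = 43(y − 16) mod 52 satisfies h(x) = 23·43(y − 16) + 16 ≡ y (since 23·43 ≡ 1 mod 52). So every y has a preimage.
So h is bijective.
Since h is bijective, we compute h⁻¹(21): solve 23x + 16 ≡ 21 (mod 52), i.e. 23x ≡ 5 (mod 52).
Multiplying by 23⁻¹ = 43 gives x ≡ 43·5 = 215 = 4·52 + 7 ≡ 7 (mod 52).
Check: h(7) = 23·7 + 16 = 177 = 3·52 + 21 ≡ 21 (mod 52).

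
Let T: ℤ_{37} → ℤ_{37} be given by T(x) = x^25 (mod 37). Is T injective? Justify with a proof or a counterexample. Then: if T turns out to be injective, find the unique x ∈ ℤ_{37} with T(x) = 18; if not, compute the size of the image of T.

Since 37 is prime, the nonzero elements of ℤ_{37} form a cyclic group of order 36.
As gcd(25, 36) = 1, raising to the 25th power is a bijection on this group: if a^25 ≡ b^25 then (ab^{−1})^25 = 1, and the only element of order dividing gcd(25, 36) = 1 is 1, so a = b.
With T(0) = 0 this makes T injective on all of ℤ_{37}, hence bijective (finite equal-size domain and codomain). In particular T is injective.
Since T is injective, we find the preimage of 18. The inverse of x ↦ x^25 on (ℤ_{37})^× is x ↦ x^13, because 25·13 = 325 = 9·36 + 1 ≡ 1 (mod 36) and x^{36} = 1 for x ≠ 0 (Fermat). So T⁻¹(18) = 18^13 mod 37.
Repeated squaring mod 37: 18^1 ≡ 18, 18^2 ≡ 18² = 324 ≡ 28, 18^4 ≡ 28² = 784 ≡ 7, 18^8 ≡ 7² = 49 ≡ 12. Since 13 = 8 + 4 + 1, 18^13 ≡ 12·7·18: 12·7 = 84 ≡ 10, then 10·18 = 180 ≡ 32. So 18^13 ≡ 32 (mod 37).
Hence T⁻¹(18) = 32.

32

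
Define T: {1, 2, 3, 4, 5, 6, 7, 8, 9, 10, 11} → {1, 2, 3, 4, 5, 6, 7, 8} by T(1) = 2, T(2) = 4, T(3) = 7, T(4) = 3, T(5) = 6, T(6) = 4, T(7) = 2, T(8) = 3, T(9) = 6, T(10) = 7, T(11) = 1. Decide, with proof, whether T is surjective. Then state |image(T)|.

No element maps to 5, so T is not surjective.
The image of T is {1, 2, 3, 4, 6, 7}, which has 6 elements.

6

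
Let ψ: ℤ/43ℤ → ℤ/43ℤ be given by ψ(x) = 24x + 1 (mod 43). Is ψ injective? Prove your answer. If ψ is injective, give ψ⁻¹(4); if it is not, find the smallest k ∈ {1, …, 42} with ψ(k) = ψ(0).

Recall that ψ is injective if ψ(s) = ψ(t) implies s = t.
If ψ(s) = ψ(t), then 24s ≡ 24t (mod 43). Because gcd(24, 43) = 1, we may cancel 24 to get s ≡ t (mod 43).
Therefore ψ is injective.
We now compute 24⁻¹ mod 43 explicitly. Euclid's algorithm: 43 = 1·24 + 19, 24 = 1·19 + 5, 19 = 3·5 + 4, 5 = 1·4 + 1; back-substituting gives 1 = 9·24 − 5·43, so 24⁻¹ ≡ 9 (mod 43).
Since ψ is injective, we compute ψ⁻¹(4): solve 24x + 1 ≡ 4 (mod 43), i.e. 24x ≡ 3 (mod 43).
Multiplying by 24⁻¹ = 9 gives x ≡ 9·3 = 27 ≡ 27 (mod 43).
Check: ψ(27) = 24·27 + 1 = 649 = 15·43 + 4 ≡ 4 (mod 43).

27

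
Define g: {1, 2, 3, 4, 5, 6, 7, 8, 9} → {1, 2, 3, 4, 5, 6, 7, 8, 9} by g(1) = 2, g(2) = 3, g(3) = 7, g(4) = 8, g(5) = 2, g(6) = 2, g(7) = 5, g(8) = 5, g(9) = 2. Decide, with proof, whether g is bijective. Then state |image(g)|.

g(1) = 2 = g(5) with 1 ≠ 5, so g is not injective, hence not bijective.
The image of g is {2, 3, 5, 7, 8}, which has 5 elements.

5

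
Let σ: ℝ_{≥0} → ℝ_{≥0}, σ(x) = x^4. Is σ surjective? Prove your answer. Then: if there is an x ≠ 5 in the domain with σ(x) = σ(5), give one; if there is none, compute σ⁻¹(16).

2

For any y ∈ ℝ_{≥0}, x = y^{1/4} ∈ ℝ_{≥0} gives σ(x) = y, so σ is surjective.
Since x ↦ x^4 is strictly increasing on ℝ_{≥0}, it is injective there, so no x ≠ 5 in the domain has σ(x) = σ(5). We therefore compute σ⁻¹(16) = 16^{1/4} = 2 (indeed 2^4 = 16).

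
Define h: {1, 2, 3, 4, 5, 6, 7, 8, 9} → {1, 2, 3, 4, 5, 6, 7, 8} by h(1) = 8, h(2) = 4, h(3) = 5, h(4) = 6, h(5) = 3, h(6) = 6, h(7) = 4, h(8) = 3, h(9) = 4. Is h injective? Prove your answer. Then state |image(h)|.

5

h(4) = 6 = h(6) with 4 ≠ 6, so h is not injective.
The image of h is {3, 4, 5, 6, 8}, which has 5 elements.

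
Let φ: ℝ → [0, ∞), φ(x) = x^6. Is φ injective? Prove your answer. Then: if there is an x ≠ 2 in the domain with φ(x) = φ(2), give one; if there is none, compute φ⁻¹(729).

-2

φ(2) = 64 = (−2)^6 = φ(−2) (since 6 is even), with 2 ≠ −2. So φ is not injective.
For the follow-up, such an x exists: taking x = −2 ∈ ℝ gives φ(−2) = 64 = φ(2) with −2 ≠ 2.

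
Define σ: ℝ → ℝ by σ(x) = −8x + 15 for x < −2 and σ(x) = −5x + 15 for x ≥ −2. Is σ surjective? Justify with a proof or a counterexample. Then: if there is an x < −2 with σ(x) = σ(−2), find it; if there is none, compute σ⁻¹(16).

Both pieces are strictly decreasing (slopes −8 and −5), so each is injective on its own interval.
The left piece maps (−∞, −2) onto (31, ∞); the right piece maps [−2, ∞) onto (−∞, 25].
The union (31, ∞) ∪ (−∞, 25] omits the interval between 31 and 25; in particular 31 has no preimage. So σ is not surjective.
Because the two images are disjoint, no x < −2 has σ(x) = σ(−2), so we compute σ⁻¹(16): 16 lies in (−∞, 25], so solve −5x + 15 = 16: x = (16 − 15)/(−5) = −1/5.

-1/5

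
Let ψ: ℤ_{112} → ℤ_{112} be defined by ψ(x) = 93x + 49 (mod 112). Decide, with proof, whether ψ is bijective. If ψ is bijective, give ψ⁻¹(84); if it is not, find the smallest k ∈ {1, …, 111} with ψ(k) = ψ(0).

Recall that ψ is injective when ψ(s) = ψ(t) forces s = t.
Suppose ψ(s) = ψ(t) in ℤ_{112}. Then 93s + 49 ≡ 93t + 49 (mod 112), so 93(s − t) ≡ 0 (mod 112).
Since gcd(93, 112) = 1, 93 is invertible modulo 112, thus s − t ≡ 0 (mod 112), i.e. s = t.
We now compute 93⁻¹ mod 112 explicitly. Euclid's algorithm: 112 = 1·93 + 19, 93 = 4·19 + 17, 19 = 1·17 + 2, 17 = 8·2 + 1; back-substituting gives 1 = 53·93 − 44·112, so 93⁻¹ ≡ 53 (mod 112).
For any y ∈ ℤ_{112}, x = 53(y − 49) mod 112 satisfies ψ(x) = 93·53(y − 49) + 49 ≡ y (since 93·53 ≡ 1 mod 112). So every y has a preimage.
Therefore ψ is bijective.
Since ψ is bijective, we find ψ⁻¹(84): we need 93x ≡ 84 − 49 ≡ 35 (mod 112). Using 93⁻¹ = 53: x ≡ 53·35 = 1855 = 16·112 + 63, so x = 63.
Check: ψ(63) = 93·63 + 49 = 5908 = 52·112 + 84 ≡ 84 (mod 112).

63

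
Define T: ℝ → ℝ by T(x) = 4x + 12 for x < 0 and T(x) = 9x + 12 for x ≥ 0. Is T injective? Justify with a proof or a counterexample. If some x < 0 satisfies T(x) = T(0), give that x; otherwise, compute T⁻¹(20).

Both pieces are strictly increasing (slopes 4 and 9), so each is injective on its own interval.
The left piece maps (−∞, 0) onto (−∞, 12); the right piece maps [0, ∞) onto [12, ∞).
These images are disjoint, so no value is attained by both pieces. So T is injective.
Because the two images are disjoint, no x < 0 has T(x) = T(0), so we compute T⁻¹(20): 20 lies in [12, ∞), so solve 9x + 12 = 20: x = (20 − 12)/9 = 8/9.

8/9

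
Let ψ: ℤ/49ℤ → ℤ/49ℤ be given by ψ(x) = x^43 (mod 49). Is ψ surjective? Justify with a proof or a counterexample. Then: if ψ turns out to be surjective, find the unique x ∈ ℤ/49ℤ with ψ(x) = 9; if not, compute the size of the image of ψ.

ψ(0) = 0^43 = 0.
ψ(7): Repeated squaring mod 49: 7^1 ≡ 7, 7^2 ≡ 7² = 49 ≡ 0, 7^4 ≡ 0² = 0, 7^8 ≡ 0² = 0, 7^16 ≡ 0² = 0, 7^32 ≡ 0² = 0. Since 43 = 32 + 8 + 2 + 1, 7^43 ≡ 0·0·0·7: 0·0 = 0, then 0·0 = 0, then 0·7 = 0. So 7^43 ≡ 0 (mod 49).
So ψ(0) = ψ(7) = 0 while 0 ≠ 7, hence ψ is not injective.
A non-injective map from the 49-element set ℤ/49ℤ to itself takes at most 48 distinct values, so it cannot be surjective. So ψ is not surjective.
Since ψ is not surjective, we determine |image(ψ)|. Computing x^43 mod 49 for each x (by repeated squaring, reducing mod 49 at every step), the values ψ(0), ψ(1), …, ψ(48) are: 0, 1, 2, 3, 4, 5, 6, 0, 8, 9, 10, 11, 12, 13, 0, 15, 16, 17, 18, 19, 20, 0, 22, 23, 24, 25, 26, 27, 0, 29, 30, 31, 32, 33, 34, 0, 36, 37, 38, 39, 40, 41, 0, 43, 44, 45, 46, 47, 48.
The distinct values are {0, 1, 2, 3, 4, 5, 6, 8, 9, 10, 11, 12, 13, 15, 16, 17, 18, 19, 20, 22, 23, 24, 25, 26, 27, 29, 30, 31, 32, 33, 34, 36, 37, 38, 39, 40, 41, 43, 44, 45, 46, 47, 48}; there are 43 of them.

43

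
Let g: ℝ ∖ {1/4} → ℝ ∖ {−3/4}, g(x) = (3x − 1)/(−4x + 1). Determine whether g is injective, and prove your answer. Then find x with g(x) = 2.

3/11

Suppose g(x_1) = g(x_2). Cross-multiplying: (3x_1 − 1)(−4x_2 + 1) = (3x_2 − 1)(−4x_1 + 1).
Expanding both sides and cancelling the symmetric terms leaves −1·(x_1 − x_2) = 0. Since −1 ≠ 0, x_1 = x_2. Thus g is injective.
Solving g(x) = 2: cross-multiplying gives 3x − 1 = 2(−4x + 1), which rearranges to 11x = 3, so x = 3/11.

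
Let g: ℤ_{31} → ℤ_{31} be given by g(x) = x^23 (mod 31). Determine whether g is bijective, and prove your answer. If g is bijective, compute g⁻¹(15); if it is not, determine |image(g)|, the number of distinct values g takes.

Since 31 is prime, the nonzero elements of ℤ_{31} form a cyclic group of order 30.
As gcd(23, 30) = 1, raising to the 23rd power is a bijection on this group: if u^23 ≡ v^23 then (uv^{−1})^23 = 1, and the only element of order dividing gcd(23, 30) = 1 is 1, so u = v.
With g(0) = 0 this makes g injective on all of ℤ_{31}, hence bijective (finite equal-size domain and codomain). In particular g is bijective.
Since g is bijective, we find the preimage of 15. The inverse of x ↦ x^23 on (ℤ_{31})^× is x ↦ x^17, because 23·17 = 391 = 13·30 + 1 ≡ 1 (mod 30) and x^{30} = 1 for x ≠ 0 (Fermat). So g⁻¹(15) = 15^17 mod 31.
Repeated squaring mod 31: 15^1 ≡ 15, 15^2 ≡ 15² = 225 ≡ 8, 15^4 ≡ 8² = 64 ≡ 2, 15^8 ≡ 2² = 4, 15^16 ≡ 4² = 16. Since 17 = 16 + 1, 15^17 ≡ 16·15: 16·15 = 240 ≡ 23. So 15^17 ≡ 23 (mod 31).
Hence g⁻¹(15) = 23.

23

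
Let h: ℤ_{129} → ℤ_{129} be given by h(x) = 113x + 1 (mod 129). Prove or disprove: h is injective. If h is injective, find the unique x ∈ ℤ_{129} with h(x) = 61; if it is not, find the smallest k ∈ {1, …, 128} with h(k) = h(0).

If h(u) = h(v), then 113u ≡ 113v (mod 129). Because gcd(113, 129) = 1, we may cancel 113 to get u ≡ v (mod 129).
Hence h is injective.
We now compute 113⁻¹ mod 129 explicitly. Euclid's algorithm: 129 = 1·113 + 16, 113 = 7·16 + 1; back-substituting gives 1 = 8·113 − 7·129, so 113⁻¹ ≡ 8 (mod 129).
Since h is injective, we compute h⁻¹(61): solve 113x + 1 ≡ 61 (mod 129), i.e. 113x ≡ 60 (mod 129).
Multiplying by 113⁻¹ = 8 gives x ≡ 8·60 = 480 = 3·129 + 93 ≡ 93 (mod 129).
Check: h(93) = 113·93 + 1 = 10510 = 81·129 + 61 ≡ 61 (mod 129).

93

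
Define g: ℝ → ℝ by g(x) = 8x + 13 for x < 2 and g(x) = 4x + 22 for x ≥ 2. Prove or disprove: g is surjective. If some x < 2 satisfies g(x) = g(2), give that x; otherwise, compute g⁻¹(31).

9/4

Both pieces are strictly increasing (slopes 8 and 4), so each is injective on its own interval.
The left piece maps (−∞, 2) onto (−∞, 29); the right piece maps [2, ∞) onto [30, ∞).
The union (−∞, 29) ∪ [30, ∞) omits the interval between 29 and 30; in particular 29 has no preimage. So g is not surjective.
Because the two images are disjoint, no x < 2 has g(x) = g(2), so we compute g⁻¹(31): 31 lies in [30, ∞), so solve 4x + 22 = 31: x = (31 − 22)/4 = 9/4.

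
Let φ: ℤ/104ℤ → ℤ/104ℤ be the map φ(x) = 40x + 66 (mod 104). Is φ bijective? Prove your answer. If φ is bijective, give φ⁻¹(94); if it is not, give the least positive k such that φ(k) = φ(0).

13

We have gcd(40, 104) = 8 > 1. Taking x_1 = 0 and x_2 = 13: φ(0) = 66 and φ(13) = 40·13 + 66 = 586 ≡ 66 (mod 104).
So φ(0) = φ(13) while 0 ≠ 13, therefore φ is not injective, hence not bijective.
Since φ is not bijective, we find the least positive k with φ(k) = φ(0): this means 40k ≡ 0 (mod 104), i.e. 104 ∣ 40k. Since gcd(40, 104) = 8, dividing through by 8 this holds exactly when 13 ∣ 5k, and as gcd(5, 13) = 1, exactly when 13 ∣ k.
The smallest positive such k is 13.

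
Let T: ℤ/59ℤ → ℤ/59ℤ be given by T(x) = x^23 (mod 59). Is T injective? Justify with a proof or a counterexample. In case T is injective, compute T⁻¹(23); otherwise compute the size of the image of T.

Since 59 is prime, the nonzero elements of ℤ/59ℤ form a cyclic group of order 58.
As gcd(23, 58) = 1, raising to the 23rd power is a bijection on this group: if u^23 ≡ v^23 then (uv^{−1})^23 = 1, and the only element of order dividing gcd(23, 58) = 1 is 1, so u = v.
With T(0) = 0 this makes T injective on all of ℤ/59ℤ, hence bijective (finite equal-size domain and codomain). In particular T is injective.
Since T is injective, we find the preimage of 23. The inverse of x ↦ x^23 on (ℤ/59ℤ)^× is x ↦ x^53, because 23·53 = 1219 = 21·58 + 1 ≡ 1 (mod 58) and x^{58} = 1 for x ≠ 0 (Fermat). So T⁻¹(23) = 23^53 mod 59.
Repeated squaring mod 59: 23^1 ≡ 23, 23^2 ≡ 23² = 529 ≡ 57, 23^4 ≡ 57² = 3249 ≡ 4, 23^8 ≡ 4² = 16, 23^16 ≡ 16² = 256 ≡ 20, 23^32 ≡ 20² = 400 ≡ 46. Since 53 = 32 + 16 + 4 + 1, 23^53 ≡ 46·20·4·23: 46·20 = 920 ≡ 35, then 35·4 = 140 ≡ 22, then 22·23 = 506 ≡ 34. So 23^53 ≡ 34 (mod 59).
Hence T⁻¹(23) = 34.

34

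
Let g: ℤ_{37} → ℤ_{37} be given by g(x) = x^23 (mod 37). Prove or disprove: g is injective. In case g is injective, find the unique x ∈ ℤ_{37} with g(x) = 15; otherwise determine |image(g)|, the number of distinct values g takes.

19

Since 37 is prime, the nonzero elements of ℤ_{37} form a cyclic group of order 36.
As gcd(23, 36) = 1, raising to the 23rd power is a bijection on this group: if x_1^23 ≡ x_2^23 then (x_1x_2^{−1})^23 = 1, and the only element of order dividing gcd(23, 36) = 1 is 1, so x_1 = x_2.
With g(0) = 0 this makes g injective on all of ℤ_{37}, hence bijective (finite equal-size domain and codomain). In particular g is injective.
Since g is injective, we find the preimage of 15. The inverse of x ↦ x^23 on (ℤ_{37})^× is x ↦ x^11, because 23·11 = 253 = 7·36 + 1 ≡ 1 (mod 36) and x^{36} = 1 for x ≠ 0 (Fermat). So g⁻¹(15) = 15^11 mod 37.
Repeated squaring mod 37: 15^1 ≡ 15, 15^2 ≡ 15² = 225 ≡ 3, 15^4 ≡ 3² = 9, 15^8 ≡ 9² = 81 ≡ 7. Since 11 = 8 + 2 + 1, 15^11 ≡ 7·3·15: 7·3 = 21, then 21·15 = 315 ≡ 19. So 15^11 ≡ 19 (mod 37).
Hence g⁻¹(15) = 19.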